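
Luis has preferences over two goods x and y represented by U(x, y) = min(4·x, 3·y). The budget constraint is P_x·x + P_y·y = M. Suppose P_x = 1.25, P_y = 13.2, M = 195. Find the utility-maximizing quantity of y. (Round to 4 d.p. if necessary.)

Leontief preferences: the optimum is at the kink where x/3 = y/4, i.e. y = (4/3)·x.
Budget: P_x·x + P_y·(4/3)·x = M, so (3·P_x + 4·P_y)·x = 3·M.
Demand: x*(P_x,P_y,M) = 3·M/(3·P_x + 4·P_y), y* = 4·M/(3·P_x + 4·P_y).
Here 3·1.25 + 4·13.2 = 56.55, giving y* = 13.7931.

y* = 13.7931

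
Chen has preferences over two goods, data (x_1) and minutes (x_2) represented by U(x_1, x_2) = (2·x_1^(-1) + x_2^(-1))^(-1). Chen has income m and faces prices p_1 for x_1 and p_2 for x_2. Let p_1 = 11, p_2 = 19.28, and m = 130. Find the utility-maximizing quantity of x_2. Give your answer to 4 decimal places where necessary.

x_2* = 3.2602

MRS = MU_x_1/MU_x_2 = 2·(x_2/x_1)^(2). Set equal to p_1/p_2.
Solve for the ratio: x_2/x_1 = [(1/2)·p_1/p_2]^(0.5).
Substitute x_2 = (x_2/x_1)·x_1 into the budget: x_1* = m/(p_1 + p_2·(x_2/x_1)).
Numerically x_2/x_1 = 0.534106, so x_1* = 130/(11 + 19.28·0.534106) = 6.104 and x_2* = 0.534106·6.104 = 3.2602.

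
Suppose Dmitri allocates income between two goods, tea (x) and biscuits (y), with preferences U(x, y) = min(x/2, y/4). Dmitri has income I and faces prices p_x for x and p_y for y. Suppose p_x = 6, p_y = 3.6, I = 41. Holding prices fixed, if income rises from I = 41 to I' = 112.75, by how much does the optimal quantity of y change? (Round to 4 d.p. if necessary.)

Δy* = 10.8712

With perfect complements, no substitution: consume in ratio x:y = 2:4.
Budget: p_x·x + p_y·2·x = I, so (2·p_x + 4·p_y)·x = 2·I.
Demand: x*(p_x,p_y,I) = 2·I/(2·p_x + 4·p_y), y* = 4·I/(2·p_x + 4·p_y).
Here 2·6 + 4·3.6 = 26.4, giving y* = 6.2121.
At I' = 112.75: y* = 17.0833. Change: 17.0833 − 6.2121 = 10.8712.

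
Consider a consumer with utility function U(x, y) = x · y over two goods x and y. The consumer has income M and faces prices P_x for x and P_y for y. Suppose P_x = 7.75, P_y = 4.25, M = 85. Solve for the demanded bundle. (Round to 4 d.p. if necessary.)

x* = 5.4839, y* = 10

MU_x/MU_y = (y)/(x); tangency sets this equal to P_x/P_y.
Rearranging, P_y·y = P_x·x. Substituting into the budget gives P_x·x·(1 + 1) = M.
Demand: x*(P_x,P_y,M) = 0.5·M/P_x and y* = 0.5·M/P_y.
At P_x=7.75, P_y=4.25, M=85: x* = 0.5·85/7.75 = 5.4839, y* = 10.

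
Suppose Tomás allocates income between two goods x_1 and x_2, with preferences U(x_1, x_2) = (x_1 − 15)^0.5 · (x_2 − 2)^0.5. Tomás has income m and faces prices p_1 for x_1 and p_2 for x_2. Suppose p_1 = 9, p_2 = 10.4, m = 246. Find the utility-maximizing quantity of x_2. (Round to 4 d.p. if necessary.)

x_2* = 6.3365

This is Cobb-Douglas in (x_1−15, x_2−2): tangency gives 0.5·p_2·(x_2−2) = 0.5·p_1·(x_1−15).
Substituting into the budget: x_1* = 15 + 0.5·(m − 15·p_1 − 2·p_2)/p_1, and x_2* = 2 + 0.5·(…)/p_2.
Discretionary income = 246 − 15·9 − 2·10.4 = 90.2; x_2* = 2 + 0.5·90.2/10.4 = 6.3365.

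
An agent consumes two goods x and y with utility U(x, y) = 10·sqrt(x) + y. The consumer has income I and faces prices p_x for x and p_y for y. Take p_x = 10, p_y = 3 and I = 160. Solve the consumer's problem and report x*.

x* = 2.25

Solve: √x = 5·p_y/p_x, so x*(p_x,p_y) = (5·p_y/p_x)², and y* = (I − p_x·x*)/p_y.
Plugging in: x* = (5·3/10)² = 2.25.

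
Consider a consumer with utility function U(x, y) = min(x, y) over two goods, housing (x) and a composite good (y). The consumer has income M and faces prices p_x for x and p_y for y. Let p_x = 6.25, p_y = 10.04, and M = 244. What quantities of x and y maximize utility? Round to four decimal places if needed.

Demand: x*(p_x,p_y,M) = M/(p_x + p_y), y* = M/(p_x + p_y).
Here 6.25 + 10.04 = 16.29, giving x* = 14.9785 and y* = 14.9785.

x* = 14.9785, y* = 14.9785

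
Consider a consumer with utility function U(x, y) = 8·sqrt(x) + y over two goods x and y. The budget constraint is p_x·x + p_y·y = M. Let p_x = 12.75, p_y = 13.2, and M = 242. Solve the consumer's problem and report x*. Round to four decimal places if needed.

Solve: √x = 4·p_y/p_x, so x*(p_x,p_y) = (4·p_y/p_x)², and y* = (M − p_x·x*)/p_y.
Plugging in: x* = (4·13.2/12.75)² = 17.1493.

x* = 17.1493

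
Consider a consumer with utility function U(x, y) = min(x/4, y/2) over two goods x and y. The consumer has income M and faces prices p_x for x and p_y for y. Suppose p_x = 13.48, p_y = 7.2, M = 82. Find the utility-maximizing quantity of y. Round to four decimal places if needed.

y* = 2.4005

Here 4·13.48 + 2·7.2 = 68.32, giving y* = 2.4005.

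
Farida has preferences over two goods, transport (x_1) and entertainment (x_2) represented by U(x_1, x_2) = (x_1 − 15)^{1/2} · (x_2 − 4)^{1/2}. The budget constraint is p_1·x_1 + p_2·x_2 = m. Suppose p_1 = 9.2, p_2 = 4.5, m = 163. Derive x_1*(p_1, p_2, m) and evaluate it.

x_1* = 15.3804

This is Cobb-Douglas in (x_1−15, x_2−4): tangency gives 0.5·p_2·(x_2−4) = 0.5·p_1·(x_1−15).
Substituting into the budget: x_1* = 15 + 0.5·(m − 15·p_1 − 4·p_2)/p_1, and x_2* = 4 + 0.5·(…)/p_2.
Discretionary income = 163 − 15·9.2 − 4·4.5 = 7; x_1* = 15 + 0.5·7/9.2 = 15.3804.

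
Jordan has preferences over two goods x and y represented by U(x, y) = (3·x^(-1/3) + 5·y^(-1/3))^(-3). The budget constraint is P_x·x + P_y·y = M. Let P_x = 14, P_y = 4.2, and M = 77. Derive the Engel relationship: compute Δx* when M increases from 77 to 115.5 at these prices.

MU_x ∝ 3·x^(-4/3), MU_y ∝ 5·y^(-4/3), so MRS = (3/5)·(y/x)^(4/3) = P_x/P_y.
Hence y/x = ((5/3)·P_x/P_y)^(1/(4/3)), i.e. raised to the 0.75 power.
With the ratio pinned down, the budget gives x* = M/(P_x + P_y·(y/x)) and y* = (y/x)·x*.
Numerically y/x = 3.618642, so x* = 77/(14 + 4.2·3.618642) = 2.6371.
At M' = 115.5: x* = 3.9557. Change: 3.9557 − 2.6371 = 1.3186.

Δx* = 1.3186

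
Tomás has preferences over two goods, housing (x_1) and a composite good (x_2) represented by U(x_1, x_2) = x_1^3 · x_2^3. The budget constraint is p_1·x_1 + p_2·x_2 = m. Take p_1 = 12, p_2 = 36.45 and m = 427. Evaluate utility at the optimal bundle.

V = 1131751.1385

At p_1=12, p_2=36.45, m=427: x_1* = 0.5·427/12 = 17.7917, x_2* = 5.8573.
Utility at the optimum: U(17.7917, 5.8573) = 1131751.1385.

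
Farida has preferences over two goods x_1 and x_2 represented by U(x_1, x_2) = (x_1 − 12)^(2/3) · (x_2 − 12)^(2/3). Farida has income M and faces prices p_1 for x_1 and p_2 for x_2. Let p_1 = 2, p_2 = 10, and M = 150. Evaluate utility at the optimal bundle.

This is Cobb-Douglas in (x_1−12, x_2−12): tangency gives 2/3·p_2·(x_2−12) = 2/3·p_1·(x_1−12).
Substituting into the budget: x_1* = 12 + 0.5·(M − 12·p_1 − 12·p_2)/p_1, and x_2* = 12 + 0.5·(…)/p_2.
Discretionary income = 150 − 12·2 − 12·10 = 6; x_1* = 12 + 0.5·6/2 = 13.5; x_2* = 12 + 0.5·6/10 = 12.3.
Utility at the optimum: U(13.5, 12.3) = 0.5872.

V = 0.5872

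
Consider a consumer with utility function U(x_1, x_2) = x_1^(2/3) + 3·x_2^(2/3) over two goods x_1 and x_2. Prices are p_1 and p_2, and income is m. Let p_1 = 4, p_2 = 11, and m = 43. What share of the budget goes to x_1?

From the CES first-order condition, (1/3)·(x_2/x_1)^(1/3) = p_1/p_2.
Hence x_2/x_1 = (3·p_1/p_2)^(1/(1/3)), i.e. raised to the 3 power.
With the ratio pinned down, the budget gives x_1* = m/(p_1 + p_2·(x_2/x_1)) and x_2* = (x_2/x_1)·x_1*.
Numerically x_2/x_1 = 1.298272, so x_1* = 43/(4 + 11·1.298272) = 2.3522 and x_2* = 1.298272·2.3522 = 3.0538.
Expenditure on x_1: 4·2.3522 = 9.4087; share = 0.2188.

share on x_1 = 0.2188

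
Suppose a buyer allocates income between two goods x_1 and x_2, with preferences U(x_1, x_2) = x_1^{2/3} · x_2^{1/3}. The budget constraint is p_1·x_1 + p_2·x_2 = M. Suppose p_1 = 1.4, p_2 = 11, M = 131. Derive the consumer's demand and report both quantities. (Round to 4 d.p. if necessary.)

x_1* = 62.381, x_2* = 3.9697

MU_x_1/MU_x_2 = (2/3·x_2)/(1/3·x_1); tangency sets this equal to p_1/p_2.
Rearranging, p_2·x_2 = (1/2)·p_1·x_1. Substituting into the budget gives p_1·x_1·(1 + (1/2)) = M.
Demand: x_1*(p_1,p_2,M) = 2/3·M/p_1 and x_2* = 1/3·M/p_2.
At p_1=1.4, p_2=11, M=131: x_1* = 2/3·131/1.4 = 62.381, x_2* = 3.9697.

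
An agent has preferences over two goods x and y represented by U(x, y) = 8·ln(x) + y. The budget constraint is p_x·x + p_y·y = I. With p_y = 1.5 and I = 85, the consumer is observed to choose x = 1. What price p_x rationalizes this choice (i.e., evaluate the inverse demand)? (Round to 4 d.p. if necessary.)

p_x = 12

MU_x = 8/x, MU_y = 1. Tangency: 8/x = p_x/p_y.
So x*(p_x,p_y) = 8·p_y/p_x, independent of income; and y* = (I − 8·p_y)/p_y.
Set x* = 1 in the demand function and solve for p_x: p_x = 12.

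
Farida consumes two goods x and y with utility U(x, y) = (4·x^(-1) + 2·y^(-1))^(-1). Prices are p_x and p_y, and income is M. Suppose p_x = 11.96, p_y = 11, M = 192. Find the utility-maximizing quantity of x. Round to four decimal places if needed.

x* = 9.5663

From the CES first-order condition, 2·(y/x)^(2) = p_x/p_y.
Solve for the ratio: y/x = [(1/2)·p_x/p_y]^(0.5).
Substitute y = (y/x)·x into the budget: x* = M/(p_x + p_y·(y/x)).
Numerically y/x = 0.737317, so x* = 192/(11.96 + 11·0.737317) = 9.5663.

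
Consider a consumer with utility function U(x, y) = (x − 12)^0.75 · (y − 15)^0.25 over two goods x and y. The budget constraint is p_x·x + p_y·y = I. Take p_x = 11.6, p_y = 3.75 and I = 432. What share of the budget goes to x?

Substituting into the budget: x* = 12 + 0.75·(I − 12·p_x − 15·p_y)/p_x, and y* = 15 + 0.25·(…)/p_y.
Discretionary income = 432 − 12·11.6 − 15·3.75 = 236.55; x* = 12 + 0.75·236.55/11.6 = 27.2942; y* = 15 + 0.25·236.55/3.75 = 30.77.
Expenditure on x: 11.6·27.2942 = 316.6125; share = 0.7329.

share on x = 0.7329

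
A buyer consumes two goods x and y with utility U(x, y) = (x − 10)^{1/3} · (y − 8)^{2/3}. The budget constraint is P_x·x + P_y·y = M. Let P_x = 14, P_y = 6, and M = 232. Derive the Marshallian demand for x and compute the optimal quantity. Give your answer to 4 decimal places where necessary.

x* = 11.0476

Let x' = x−10, y' = y−8. MRS = (1/2)·y'/x' = P_x/P_y.
Substituting into the budget: x* = 10 + 1/3·(M − 10·P_x − 8·P_y)/P_x, and y* = 8 + 2/3·(…)/P_y.
Discretionary income = 232 − 10·14 − 8·6 = 44; x* = 10 + 1/3·44/14 = 11.0476.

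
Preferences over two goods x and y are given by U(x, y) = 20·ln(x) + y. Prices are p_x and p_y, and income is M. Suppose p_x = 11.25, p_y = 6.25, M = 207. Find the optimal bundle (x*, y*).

x* = 11.1111, y* = 13.12

Set MRS = p_x/p_y: (20/x)/1 = p_x/p_y.
So x*(p_x,p_y) = 20·p_y/p_x, independent of income; and y* = (M − 20·p_y)/p_y.
At the given prices: x* = 20·6.25/11.25 = 11.1111, and y* = 13.12.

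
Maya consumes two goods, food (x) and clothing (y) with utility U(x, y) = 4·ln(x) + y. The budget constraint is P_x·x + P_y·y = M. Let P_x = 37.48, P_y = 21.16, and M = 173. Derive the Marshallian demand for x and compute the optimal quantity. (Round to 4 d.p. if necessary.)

x* = 2.2583

So x*(P_x,P_y) = 4·P_y/P_x, independent of income; and y* = (M − 4·P_y)/P_y.
At the given prices: x* = 4·21.16/37.48 = 2.2583.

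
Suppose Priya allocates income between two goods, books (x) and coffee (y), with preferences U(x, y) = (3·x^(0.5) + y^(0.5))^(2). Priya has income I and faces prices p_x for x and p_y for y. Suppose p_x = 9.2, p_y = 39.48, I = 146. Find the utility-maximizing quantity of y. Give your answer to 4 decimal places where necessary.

y* = 0.0933

From the CES first-order condition, 3·(y/x)^(0.5) = p_x/p_y.
Solve for the ratio: y/x = [(1/3)·p_x/p_y]^(2).
With the ratio pinned down, the budget gives x* = I/(p_x + p_y·(y/x)) and y* = (y/x)·x*.
Numerically y/x = 0.006034, so x* = 146/(9.2 + 39.48·0.006034) = 15.469 and y* = 0.006034·15.469 = 0.0933.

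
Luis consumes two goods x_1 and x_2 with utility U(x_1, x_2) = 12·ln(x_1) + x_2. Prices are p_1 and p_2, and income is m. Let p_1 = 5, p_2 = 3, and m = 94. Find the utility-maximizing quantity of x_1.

At the given prices: x_1* = 12·3/5 = 7.2.

x_1* = 7.2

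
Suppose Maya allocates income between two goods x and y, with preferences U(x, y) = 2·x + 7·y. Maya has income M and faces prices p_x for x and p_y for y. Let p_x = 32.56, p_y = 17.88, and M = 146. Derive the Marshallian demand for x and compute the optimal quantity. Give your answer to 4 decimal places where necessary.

x* = 0

Perfect substitutes: compare marginal utility per dollar. 2/p_x vs 7/p_y → 0.0614 vs 0.3915.
y gives more utility per dollar, so spend all income on y: y* = M/p_y, x* = 0.
Numerically: x* = 0, y* = 8.1655.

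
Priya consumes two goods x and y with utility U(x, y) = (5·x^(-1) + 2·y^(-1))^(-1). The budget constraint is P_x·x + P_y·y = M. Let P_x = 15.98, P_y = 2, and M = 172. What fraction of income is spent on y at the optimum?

From the CES first-order condition, (5/2)·(y/x)^(2) = P_x/P_y.
Solve for the ratio: y/x = [(2/5)·P_x/P_y]^(0.5).
Substitute y = (y/x)·x into the budget: x* = M/(P_x + P_y·(y/x)).
Numerically y/x = 1.787736, so x* = 172/(15.98 + 2·1.787736) = 8.7955 and y* = 1.787736·8.7955 = 15.724.
Expenditure on y: 2·15.724 = 31.448; share = 0.1828.

share on y = 0.1828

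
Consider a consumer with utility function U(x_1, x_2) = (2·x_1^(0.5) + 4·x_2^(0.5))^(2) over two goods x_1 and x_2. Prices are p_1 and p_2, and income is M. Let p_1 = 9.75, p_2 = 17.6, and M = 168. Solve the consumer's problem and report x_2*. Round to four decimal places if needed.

MU_x_1 ∝ 2·x_1^(-0.5), MU_x_2 ∝ 4·x_2^(-0.5), so MRS = (1/2)·(x_2/x_1)^(0.5) = p_1/p_2.
Hence x_2/x_1 = (2·p_1/p_2)^(1/(0.5)), i.e. raised to the 2 power.
Substitute x_2 = (x_2/x_1)·x_1 into the budget: x_1* = M/(p_1 + p_2·(x_2/x_1)).
Numerically x_2/x_1 = 1.227563, so x_1* = 168/(9.75 + 17.6·1.227563) = 5.358 and x_2* = 1.227563·5.358 = 6.5773.

x_2* = 6.5773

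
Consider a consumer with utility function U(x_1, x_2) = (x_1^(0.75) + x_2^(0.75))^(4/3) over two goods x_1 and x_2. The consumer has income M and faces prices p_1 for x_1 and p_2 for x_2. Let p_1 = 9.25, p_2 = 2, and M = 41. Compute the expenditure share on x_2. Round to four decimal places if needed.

From the CES first-order condition, (x_2/x_1)^(0.25) = p_1/p_2.
Solve for the ratio: x_2/x_1 = [p_1/p_2]^(4).
Substitute x_2 = (x_2/x_1)·x_1 into the budget: x_1* = M/(p_1 + p_2·(x_2/x_1)).
Numerically x_2/x_1 = 457.558838, so x_1* = 41/(9.25 + 2·457.558838) = 0.0444 and x_2* = 457.558838·0.0444 = 20.2949.
Expenditure on x_2: 2·20.2949 = 40.5897; share = 0.99.

share on x_2 = 0.99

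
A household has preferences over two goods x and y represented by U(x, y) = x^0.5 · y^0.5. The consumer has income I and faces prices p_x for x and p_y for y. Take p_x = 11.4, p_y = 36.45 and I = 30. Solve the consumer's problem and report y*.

MU_x/MU_y = (0.5·y)/(0.5·x); tangency sets this equal to p_x/p_y.
So 0.5·p_y·y = 0.5·p_x·x; combined with the budget, a share 0.5 of income goes to x.
Demand: x*(p_x,p_y,I) = 0.5·I/p_x and y* = 0.5·I/p_y.
At p_x=11.4, p_y=36.45, I=30: y* = 0.5·30/36.45 = 0.4115.

y* = 0.4115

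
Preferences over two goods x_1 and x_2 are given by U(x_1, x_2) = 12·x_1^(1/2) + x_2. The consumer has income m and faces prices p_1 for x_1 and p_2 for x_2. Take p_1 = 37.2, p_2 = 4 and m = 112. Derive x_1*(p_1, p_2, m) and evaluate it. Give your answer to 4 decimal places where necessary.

x_1* = 0.4162

Set MRS = p_1/p_2: 6·x_1^(−1/2) = p_1/p_2.
Solve: √x_1 = 6·p_2/p_1, so x_1*(p_1,p_2) = (6·p_2/p_1)², and x_2* = (m − p_1·x_1*)/p_2.
Plugging in: x_1* = (6·4/37.2)² = 0.4162.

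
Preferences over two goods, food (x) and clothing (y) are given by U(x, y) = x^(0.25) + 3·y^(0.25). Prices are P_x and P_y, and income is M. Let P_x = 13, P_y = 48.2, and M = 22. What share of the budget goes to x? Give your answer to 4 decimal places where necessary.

share on x = 0.2635

MRS = MU_x/MU_y = (1/3)·(y/x)^(0.75). Set equal to P_x/P_y.
Hence y/x = (3·P_x/P_y)^(1/(0.75)), i.e. raised to the 4/3 power.
Substitute y = (y/x)·x into the budget: x* = M/(P_x + P_y·(y/x)).
Numerically y/x = 0.753975, so x* = 22/(13 + 48.2·0.753975) = 0.4459 and y* = 0.753975·0.4459 = 0.3362.
Expenditure on x: 13·0.4459 = 5.7963; share = 0.2635.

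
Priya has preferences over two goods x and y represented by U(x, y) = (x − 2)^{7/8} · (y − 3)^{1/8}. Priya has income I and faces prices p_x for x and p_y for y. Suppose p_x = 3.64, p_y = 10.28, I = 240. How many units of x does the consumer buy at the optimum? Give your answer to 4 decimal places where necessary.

x* = 50.5288

This is Cobb-Douglas in (x−2, y−3): tangency gives 0.875·p_y·(y−3) = 0.125·p_x·(x−2).
After buying the subsistence bundle (2, 3), a share 0.875 of the remaining income goes to x: x* = 2 + 0.875·(I − 2p_x − 3p_y)/p_x.
Discretionary income = 240 − 2·3.64 − 3·10.28 = 201.88; x* = 2 + 0.875·201.88/3.64 = 50.5288.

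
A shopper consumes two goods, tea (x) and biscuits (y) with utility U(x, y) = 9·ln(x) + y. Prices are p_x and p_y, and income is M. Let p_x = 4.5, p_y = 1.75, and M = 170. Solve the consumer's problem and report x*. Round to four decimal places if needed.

x* = 3.5

MU_x = 9/x, MU_y = 1. Tangency: 9/x = p_x/p_y.
So x*(p_x,p_y) = 9·p_y/p_x, independent of income; and y* = (M − 9·p_y)/p_y.
At the given prices: x* = 9·1.75/4.5 = 3.5.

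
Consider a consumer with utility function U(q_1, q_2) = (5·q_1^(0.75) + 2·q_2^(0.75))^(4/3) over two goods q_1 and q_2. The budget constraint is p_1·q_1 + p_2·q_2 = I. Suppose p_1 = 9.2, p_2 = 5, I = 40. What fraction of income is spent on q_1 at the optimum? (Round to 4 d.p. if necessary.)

MRS = MU_q_1/MU_q_2 = (5/2)·(q_2/q_1)^(0.25). Set equal to p_1/p_2.
Solve for the ratio: q_2/q_1 = [(2/5)·p_1/p_2]^(4).
With the ratio pinned down, the budget gives q_1* = I/(p_1 + p_2·(q_2/q_1)) and q_2* = (q_2/q_1)·q_1*.
Numerically q_2/q_1 = 0.293435, so q_1* = 40/(9.2 + 5·0.293435) = 3.7498 and q_2* = 0.293435·3.7498 = 1.1003.
Expenditure on q_1: 9.2·3.7498 = 34.4984; share = 0.8625.

share on q_1 = 0.8625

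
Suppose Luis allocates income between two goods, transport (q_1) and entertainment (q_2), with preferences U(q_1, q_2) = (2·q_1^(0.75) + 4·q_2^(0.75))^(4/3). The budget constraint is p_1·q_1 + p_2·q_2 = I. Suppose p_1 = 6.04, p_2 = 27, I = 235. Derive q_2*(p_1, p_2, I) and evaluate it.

q_2* = 1.3222

MU_q_1 ∝ 2·q_1^(-0.25), MU_q_2 ∝ 4·q_2^(-0.25), so MRS = (1/2)·(q_2/q_1)^(0.25) = p_1/p_2.
Solve for the ratio: q_2/q_1 = [2·p_1/p_2]^(4).
Substitute q_2 = (q_2/q_1)·q_1 into the budget: q_1* = I/(p_1 + p_2·(q_2/q_1)).
Numerically q_2/q_1 = 0.040069, so q_1* = 235/(6.04 + 27·0.040069) = 32.9969 and q_2* = 0.040069·32.9969 = 1.3222.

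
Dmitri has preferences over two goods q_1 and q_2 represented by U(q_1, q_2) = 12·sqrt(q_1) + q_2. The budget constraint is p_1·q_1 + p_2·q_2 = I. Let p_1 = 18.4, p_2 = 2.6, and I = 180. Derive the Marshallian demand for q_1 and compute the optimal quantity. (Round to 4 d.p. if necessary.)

q_1* = 0.7188

Utility is quasi-linear in q_2; the FOC for q_1 is 6/√q_1 = p_1/p_2.
Solve: √q_1 = 6·p_2/p_1, so q_1*(p_1,p_2) = (6·p_2/p_1)², and q_2* = (I − p_1·q_1*)/p_2.
Plugging in: q_1* = (6·2.6/18.4)² = 0.7188.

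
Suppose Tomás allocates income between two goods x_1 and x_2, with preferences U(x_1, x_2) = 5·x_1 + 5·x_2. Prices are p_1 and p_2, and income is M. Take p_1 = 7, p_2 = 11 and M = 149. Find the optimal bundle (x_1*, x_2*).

x_1* = 21.2857, x_2* = 0

Perfect substitutes: compare marginal utility per dollar. 5/p_1 vs 5/p_2 → 0.7143 vs 0.4545.
x_1 gives more utility per dollar, so spend all income on x_1: x_1* = M/p_1, x_2* = 0.
Numerically: x_1* = 21.2857, x_2* = 0.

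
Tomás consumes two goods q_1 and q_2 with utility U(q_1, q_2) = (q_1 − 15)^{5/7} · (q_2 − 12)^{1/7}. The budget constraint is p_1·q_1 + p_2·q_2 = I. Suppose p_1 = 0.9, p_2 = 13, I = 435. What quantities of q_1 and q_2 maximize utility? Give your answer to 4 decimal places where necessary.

Let q_1' = q_1−15, q_2' = q_2−12. MRS = 5·q_2'/q_1' = p_1/p_2.
After buying the subsistence bundle (15, 12), a share 5/6 of the remaining income goes to q_1: q_1* = 15 + 5/6·(I − 15p_1 − 12p_2)/p_1.
Discretionary income = 435 − 15·0.9 − 12·13 = 265.5; q_1* = 15 + 5/6·265.5/0.9 = 260.8333; q_2* = 12 + 1/6·265.5/13 = 15.4038.

q_1* = 260.8333, q_2* = 15.4038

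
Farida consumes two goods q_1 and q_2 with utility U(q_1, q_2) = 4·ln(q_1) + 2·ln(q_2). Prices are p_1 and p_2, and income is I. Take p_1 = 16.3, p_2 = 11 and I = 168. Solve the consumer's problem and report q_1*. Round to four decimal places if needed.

The MRS is 2·q_2/q_1. Set MRS = p_1/p_2.
Rearranging, p_2·q_2 = (1/2)·p_1·q_1. Substituting into the budget gives p_1·q_1·(1 + (1/2)) = I.
Demand: q_1*(p_1,p_2,I) = 2/3·I/p_1 and q_2* = 1/3·I/p_2.
At p_1=16.3, p_2=11, I=168: q_1* = 2/3·168/16.3 = 6.8712.

q_1* = 6.8712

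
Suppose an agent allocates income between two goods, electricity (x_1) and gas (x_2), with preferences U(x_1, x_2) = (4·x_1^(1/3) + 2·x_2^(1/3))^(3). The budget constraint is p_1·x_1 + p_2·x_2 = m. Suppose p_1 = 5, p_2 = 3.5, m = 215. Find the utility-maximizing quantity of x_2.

x_2* = 18.2474

MU_x_1 ∝ 4·x_1^(-2/3), MU_x_2 ∝ 2·x_2^(-2/3), so MRS = 2·(x_2/x_1)^(2/3) = p_1/p_2.
Solve for the ratio: x_2/x_1 = [(1/2)·p_1/p_2]^(1.5).
With the ratio pinned down, the budget gives x_1* = m/(p_1 + p_2·(x_2/x_1)) and x_2* = (x_2/x_1)·x_1*.
Numerically x_2/x_1 = 0.603682, so x_1* = 215/(5 + 3.5·0.603682) = 30.2268 and x_2* = 0.603682·30.2268 = 18.2474.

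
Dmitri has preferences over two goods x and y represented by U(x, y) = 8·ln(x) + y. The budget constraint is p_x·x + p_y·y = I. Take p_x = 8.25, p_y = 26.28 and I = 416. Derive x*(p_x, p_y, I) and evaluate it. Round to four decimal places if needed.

MU_x = 8/x, MU_y = 1. Tangency: 8/x = p_x/p_y.
So x*(p_x,p_y) = 8·p_y/p_x, independent of income; and y* = (I − 8·p_y)/p_y.
At the given prices: x* = 8·26.28/8.25 = 25.4836.

x* = 25.4836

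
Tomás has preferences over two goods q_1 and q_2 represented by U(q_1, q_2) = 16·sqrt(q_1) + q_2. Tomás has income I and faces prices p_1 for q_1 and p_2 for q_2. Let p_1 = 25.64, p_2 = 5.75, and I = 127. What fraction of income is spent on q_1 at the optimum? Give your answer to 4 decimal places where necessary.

MU_q_1 = 8/√q_1, MU_q_2 = 1. Tangency: 8/√q_1 = p_1/p_2.
Solve: √q_1 = 8·p_2/p_1, so q_1*(p_1,p_2) = (8·p_2/p_1)², and q_2* = (I − p_1·q_1*)/p_2.
Plugging in: q_1* = (8·5.75/25.64)² = 3.2187, q_2* = 7.7344.
Expenditure on q_1: 25.64·3.2187 = 82.5273; share = 0.6498.

share on q_1 = 0.6498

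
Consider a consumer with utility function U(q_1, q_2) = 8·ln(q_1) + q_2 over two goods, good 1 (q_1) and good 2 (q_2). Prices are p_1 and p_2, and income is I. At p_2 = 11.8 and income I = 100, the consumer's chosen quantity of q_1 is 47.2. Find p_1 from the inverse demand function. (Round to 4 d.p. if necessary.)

p_1 = 2

Set MRS = p_1/p_2: (8/q_1)/1 = p_1/p_2.
So q_1*(p_1,p_2) = 8·p_2/p_1, independent of income; and q_2* = (I − 8·p_2)/p_2.
Set q_1* = 47.2 in the demand function and solve for p_1: p_1 = 2.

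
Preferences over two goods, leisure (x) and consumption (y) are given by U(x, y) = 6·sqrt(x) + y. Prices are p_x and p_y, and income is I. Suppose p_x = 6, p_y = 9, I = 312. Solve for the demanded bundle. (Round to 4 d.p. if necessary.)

Utility is quasi-linear in y; the FOC for x is 3/√x = p_x/p_y.
Thus x* = (3·p_y/p_x)² — independent of I — with the rest of income spent on y.
Plugging in: x* = (3·9/6)² = 20.25, y* = 21.1667.

x* = 20.25, y* = 21.1667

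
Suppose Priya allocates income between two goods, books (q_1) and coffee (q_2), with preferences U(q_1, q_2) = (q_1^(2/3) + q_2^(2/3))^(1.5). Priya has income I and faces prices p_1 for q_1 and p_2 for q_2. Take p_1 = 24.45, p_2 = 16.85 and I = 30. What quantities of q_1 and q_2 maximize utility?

MU_q_1 ∝ q_1^(-1/3), MU_q_2 ∝ q_2^(-1/3), so MRS = (q_2/q_1)^(1/3) = p_1/p_2.
Solve for the ratio: q_2/q_1 = [p_1/p_2]^(3).
With the ratio pinned down, the budget gives q_1* = I/(p_1 + p_2·(q_2/q_1)) and q_2* = (q_2/q_1)·q_1*.
Numerically q_2/q_1 = 3.055181, so q_1* = 30/(24.45 + 16.85·3.055181) = 0.3951 and q_2* = 3.055181·0.3951 = 1.2071.

q_1* = 0.3951, q_2* = 1.2071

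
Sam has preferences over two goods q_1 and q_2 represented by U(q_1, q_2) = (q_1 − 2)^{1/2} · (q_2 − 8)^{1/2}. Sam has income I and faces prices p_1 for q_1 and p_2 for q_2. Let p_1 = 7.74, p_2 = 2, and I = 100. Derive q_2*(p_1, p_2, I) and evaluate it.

q_2* = 25.13

After buying the subsistence bundle (2, 8), a share 0.5 of the remaining income goes to q_1: q_1* = 2 + 0.5·(I − 2p_1 − 8p_2)/p_1.
Discretionary income = 100 − 2·7.74 − 8·2 = 68.52; q_2* = 8 + 0.5·68.52/2 = 25.13.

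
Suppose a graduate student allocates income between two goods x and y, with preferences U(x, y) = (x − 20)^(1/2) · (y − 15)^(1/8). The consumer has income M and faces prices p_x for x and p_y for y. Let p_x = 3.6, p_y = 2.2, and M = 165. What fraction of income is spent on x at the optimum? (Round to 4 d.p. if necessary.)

Let x' = x−20, y' = y−15. MRS = 4·y'/x' = p_x/p_y.
After buying the subsistence bundle (20, 15), a share 0.8 of the remaining income goes to x: x* = 20 + 0.8·(M − 20p_x − 15p_y)/p_x.
Discretionary income = 165 − 20·3.6 − 15·2.2 = 60; x* = 20 + 0.8·60/3.6 = 33.3333; y* = 15 + 0.2·60/2.2 = 20.4545.
Expenditure on x: 3.6·33.3333 = 120; share = 0.7273.

share on x = 0.7273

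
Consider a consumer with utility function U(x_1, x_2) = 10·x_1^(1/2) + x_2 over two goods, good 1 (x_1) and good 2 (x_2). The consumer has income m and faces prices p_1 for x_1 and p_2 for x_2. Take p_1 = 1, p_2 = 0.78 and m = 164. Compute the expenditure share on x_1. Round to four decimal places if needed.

share on x_1 = 0.0927

Utility is quasi-linear in x_2; the FOC for x_1 is 5/√x_1 = p_1/p_2.
Solve: √x_1 = 5·p_2/p_1, so x_1*(p_1,p_2) = (5·p_2/p_1)², and x_2* = (m − p_1·x_1*)/p_2.
Plugging in: x_1* = (5·0.78/1)² = 15.21, x_2* = 190.7564.
Expenditure on x_1: 1·15.21 = 15.21; share = 0.0927.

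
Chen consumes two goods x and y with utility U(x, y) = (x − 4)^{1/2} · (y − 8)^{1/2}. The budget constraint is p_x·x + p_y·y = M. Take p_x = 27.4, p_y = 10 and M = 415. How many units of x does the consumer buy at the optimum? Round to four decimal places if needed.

x* = 8.1131

MRS = (y−8)/(x−4). Tangency with p_x/p_y gives y−8 = (p_x/p_y)·(x−4).
Substituting into the budget: x* = 4 + 0.5·(M − 4·p_x − 8·p_y)/p_x, and y* = 8 + 0.5·(…)/p_y.
Discretionary income = 415 − 4·27.4 − 8·10 = 225.4; x* = 4 + 0.5·225.4/27.4 = 8.1131.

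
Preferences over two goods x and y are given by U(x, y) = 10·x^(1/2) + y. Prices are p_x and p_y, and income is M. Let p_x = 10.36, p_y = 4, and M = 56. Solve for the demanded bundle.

Utility is quasi-linear in y; the FOC for x is 5/√x = p_x/p_y.
Thus x* = (5·p_y/p_x)² — independent of M — with the rest of income spent on y.
Plugging in: x* = (5·4/10.36)² = 3.7268, y* = 4.3475.

x* = 3.7268, y* = 4.3475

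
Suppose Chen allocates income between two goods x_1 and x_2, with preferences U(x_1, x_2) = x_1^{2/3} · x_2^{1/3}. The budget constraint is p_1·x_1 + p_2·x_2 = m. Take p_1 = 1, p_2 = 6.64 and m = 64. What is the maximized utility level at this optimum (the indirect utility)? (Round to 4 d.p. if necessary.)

The MRS is 2·x_2/x_1. Set MRS = p_1/p_2.
So 2/3·p_2·x_2 = 1/3·p_1·x_1; combined with the budget, a share 2/3 of income goes to x_1.
Demand: x_1*(p_1,p_2,m) = 2/3·m/p_1 and x_2* = 1/3·m/p_2.
At p_1=1, p_2=6.64, m=64: x_1* = 2/3·64/1 = 42.6667, x_2* = 3.2129.
Utility at the optimum: U(42.6667, 3.2129) = 18.0173.

V = 18.0173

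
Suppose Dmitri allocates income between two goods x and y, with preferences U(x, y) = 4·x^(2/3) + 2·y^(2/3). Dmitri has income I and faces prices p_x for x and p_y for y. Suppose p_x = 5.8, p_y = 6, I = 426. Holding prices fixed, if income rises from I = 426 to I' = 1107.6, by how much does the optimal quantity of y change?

With the ratio pinned down, the budget gives x* = I/(p_x + p_y·(y/x)) and y* = (y/x)·x*.
Numerically y/x = 0.112912, so x* = 426/(5.8 + 6·0.112912) = 65.7664 and y* = 0.112912·65.7664 = 7.4258.
At I' = 1107.6: y* = 19.3071. Change: 19.3071 − 7.4258 = 11.8813.

Δy* = 11.8813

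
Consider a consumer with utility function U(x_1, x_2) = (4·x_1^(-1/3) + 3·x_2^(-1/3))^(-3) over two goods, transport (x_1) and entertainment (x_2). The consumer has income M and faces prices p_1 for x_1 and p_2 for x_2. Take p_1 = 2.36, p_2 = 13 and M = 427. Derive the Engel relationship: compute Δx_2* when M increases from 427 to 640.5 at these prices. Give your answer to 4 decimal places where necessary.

MU_x_1 ∝ 4·x_1^(-4/3), MU_x_2 ∝ 3·x_2^(-4/3), so MRS = (4/3)·(x_2/x_1)^(4/3) = p_1/p_2.
Hence x_2/x_1 = ((3/4)·p_1/p_2)^(1/(4/3)), i.e. raised to the 0.75 power.
With the ratio pinned down, the budget gives x_1* = M/(p_1 + p_2·(x_2/x_1)) and x_2* = (x_2/x_1)·x_1*.
Numerically x_2/x_1 = 0.224142, so x_1* = 427/(2.36 + 13·0.224142) = 80.9657 and x_2* = 0.224142·80.9657 = 18.1478.
At M' = 640.5: x_2* = 27.2217. Change: 27.2217 − 18.1478 = 9.0739.

Δx_2* = 9.0739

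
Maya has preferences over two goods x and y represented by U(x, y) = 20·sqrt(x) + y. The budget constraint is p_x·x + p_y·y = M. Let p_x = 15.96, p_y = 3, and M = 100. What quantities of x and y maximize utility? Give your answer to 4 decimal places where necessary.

x* = 3.5333, y* = 14.5363

Solve: √x = 10·p_y/p_x, so x*(p_x,p_y) = (10·p_y/p_x)², and y* = (M − p_x·x*)/p_y.
Plugging in: x* = (10·3/15.96)² = 3.5333, y* = 14.5363.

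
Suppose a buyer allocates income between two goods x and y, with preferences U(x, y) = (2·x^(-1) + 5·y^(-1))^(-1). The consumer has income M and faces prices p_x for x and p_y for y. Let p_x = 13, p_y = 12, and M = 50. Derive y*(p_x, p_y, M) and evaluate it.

y* = 2.5126

From the CES first-order condition, (2/5)·(y/x)^(2) = p_x/p_y.
Solve for the ratio: y/x = [(5/2)·p_x/p_y]^(0.5).
Substitute y = (y/x)·x into the budget: x* = M/(p_x + p_y·(y/x)).
Numerically y/x = 1.645701, so x* = 50/(13 + 12·1.645701) = 1.5268 and y* = 1.645701·1.5268 = 2.5126.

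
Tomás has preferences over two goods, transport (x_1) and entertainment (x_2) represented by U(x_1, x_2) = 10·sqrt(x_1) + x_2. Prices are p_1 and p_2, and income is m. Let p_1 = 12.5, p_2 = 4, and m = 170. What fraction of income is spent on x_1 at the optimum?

share on x_1 = 0.1882

MU_x_1 = 5/√x_1, MU_x_2 = 1. Tangency: 5/√x_1 = p_1/p_2.
Thus x_1* = (5·p_2/p_1)² — independent of m — with the rest of income spent on x_2.
Plugging in: x_1* = (5·4/12.5)² = 2.56, x_2* = 34.5.
Expenditure on x_1: 12.5·2.56 = 32; share = 0.1882.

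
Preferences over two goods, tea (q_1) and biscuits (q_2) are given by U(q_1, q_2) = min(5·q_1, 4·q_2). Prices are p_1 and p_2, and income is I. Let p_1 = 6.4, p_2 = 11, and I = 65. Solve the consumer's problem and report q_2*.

Demand: q_1*(p_1,p_2,I) = 4·I/(4·p_1 + 5·p_2), q_2* = 5·I/(4·p_1 + 5·p_2).
Here 4·6.4 + 5·11 = 80.6, giving q_2* = 4.0323.

q_2* = 4.0323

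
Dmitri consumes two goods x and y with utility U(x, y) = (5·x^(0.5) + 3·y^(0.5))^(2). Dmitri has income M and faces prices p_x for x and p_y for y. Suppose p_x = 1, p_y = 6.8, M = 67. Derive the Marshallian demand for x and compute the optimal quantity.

x* = 63.6313

MU_x ∝ 5·x^(-0.5), MU_y ∝ 3·y^(-0.5), so MRS = (5/3)·(y/x)^(0.5) = p_x/p_y.
Solve for the ratio: y/x = [(3/5)·p_x/p_y]^(2).
With the ratio pinned down, the budget gives x* = M/(p_x + p_y·(y/x)) and y* = (y/x)·x*.
Numerically y/x = 0.007785, so x* = 67/(1 + 6.8·0.007785) = 63.6313.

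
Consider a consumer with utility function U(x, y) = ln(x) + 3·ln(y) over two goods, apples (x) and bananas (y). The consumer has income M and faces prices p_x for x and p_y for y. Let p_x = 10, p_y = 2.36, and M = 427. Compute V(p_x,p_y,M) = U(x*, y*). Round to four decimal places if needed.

V = 17.0992

The MRS is (1/3)·y/x. Set MRS = p_x/p_y.
So p_y·y = 3·p_x·x; combined with the budget, a share 0.25 of income goes to x.
Demand: x*(p_x,p_y,M) = 0.25·M/p_x and y* = 0.75·M/p_y.
At p_x=10, p_y=2.36, M=427: x* = 0.25·427/10 = 10.675, y* = 135.6992.
Utility at the optimum: U(10.675, 135.6992) = 17.0992.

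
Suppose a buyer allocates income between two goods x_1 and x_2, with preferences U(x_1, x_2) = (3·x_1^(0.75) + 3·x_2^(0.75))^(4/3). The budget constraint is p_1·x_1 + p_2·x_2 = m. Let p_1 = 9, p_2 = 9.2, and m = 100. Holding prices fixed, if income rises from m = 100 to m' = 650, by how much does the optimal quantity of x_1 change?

Δx_1* = 31.5626

From the CES first-order condition, (x_2/x_1)^(0.25) = p_1/p_2.
Solve for the ratio: x_2/x_1 = [p_1/p_2]^(4).
Substitute x_2 = (x_2/x_1)·x_1 into the budget: x_1* = m/(p_1 + p_2·(x_2/x_1)).
Numerically x_2/x_1 = 0.915838, so x_1* = 100/(9 + 9.2·0.915838) = 5.7386.
At m' = 650: x_1* = 37.3012. Change: 37.3012 − 5.7386 = 31.5626.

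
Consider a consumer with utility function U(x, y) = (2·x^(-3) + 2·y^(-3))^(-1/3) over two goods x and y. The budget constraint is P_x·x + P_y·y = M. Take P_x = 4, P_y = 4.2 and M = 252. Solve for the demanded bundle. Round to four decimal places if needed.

From the CES first-order condition, (y/x)^(4) = P_x/P_y.
Hence y/x = (P_x/P_y)^(1/(4)), i.e. raised to the 0.25 power.
With the ratio pinned down, the budget gives x* = M/(P_x + P_y·(y/x)) and y* = (y/x)·x*.
Numerically y/x = 0.987877, so x* = 252/(4 + 4.2·0.987877) = 30.9237 and y* = 0.987877·30.9237 = 30.5488.

x* = 30.9237, y* = 30.5488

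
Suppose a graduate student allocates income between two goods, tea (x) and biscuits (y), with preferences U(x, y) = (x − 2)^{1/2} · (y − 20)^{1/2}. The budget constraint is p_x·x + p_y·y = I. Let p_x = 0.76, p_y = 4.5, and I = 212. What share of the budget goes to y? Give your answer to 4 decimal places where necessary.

share on y = 0.7087

MRS = (y−20)/(x−2). Tangency with p_x/p_y gives y−20 = (p_x/p_y)·(x−2).
Substituting into the budget: x* = 2 + 0.5·(I − 2·p_x − 20·p_y)/p_x, and y* = 20 + 0.5·(…)/p_y.
Discretionary income = 212 − 2·0.76 − 20·4.5 = 120.48; x* = 2 + 0.5·120.48/0.76 = 81.2632; y* = 20 + 0.5·120.48/4.5 = 33.3867.
Expenditure on y: 4.5·33.3867 = 150.24; share = 0.7087.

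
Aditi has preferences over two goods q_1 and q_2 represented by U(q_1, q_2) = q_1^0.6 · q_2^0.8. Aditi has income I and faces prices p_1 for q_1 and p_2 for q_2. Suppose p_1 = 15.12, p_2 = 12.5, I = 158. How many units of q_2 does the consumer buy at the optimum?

The MRS is (3/4)·q_2/q_1. Set MRS = p_1/p_2.
Rearranging, p_2·q_2 = (4/3)·p_1·q_1. Substituting into the budget gives p_1·q_1·(1 + (4/3)) = I.
Demand: q_1*(p_1,p_2,I) = 3/7·I/p_1 and q_2* = 4/7·I/p_2.
At p_1=15.12, p_2=12.5, I=158: q_2* = 4/7·158/12.5 = 7.2229.

q_2* = 7.2229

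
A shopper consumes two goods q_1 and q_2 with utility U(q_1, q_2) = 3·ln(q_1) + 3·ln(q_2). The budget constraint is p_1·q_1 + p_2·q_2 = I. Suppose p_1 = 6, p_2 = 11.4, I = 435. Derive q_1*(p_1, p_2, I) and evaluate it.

q_1* = 36.25

MU_q_1/MU_q_2 = (3·q_2)/(3·q_1); tangency sets this equal to p_1/p_2.
Rearranging, p_2·q_2 = p_1·q_1. Substituting into the budget gives p_1·q_1·(1 + 1) = I.
Demand: q_1*(p_1,p_2,I) = 0.5·I/p_1 and q_2* = 0.5·I/p_2.
At p_1=6, p_2=11.4, I=435: q_1* = 0.5·435/6 = 36.25.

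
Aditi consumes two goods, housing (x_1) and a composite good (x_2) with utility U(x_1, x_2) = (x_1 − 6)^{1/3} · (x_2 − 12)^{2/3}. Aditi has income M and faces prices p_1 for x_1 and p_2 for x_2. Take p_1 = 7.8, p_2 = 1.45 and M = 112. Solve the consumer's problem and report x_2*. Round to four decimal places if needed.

x_2* = 33.977

Let x_1' = x_1−6, x_2' = x_2−12. MRS = (1/2)·x_2'/x_1' = p_1/p_2.
After buying the subsistence bundle (6, 12), a share 1/3 of the remaining income goes to x_1: x_1* = 6 + 1/3·(M − 6p_1 − 12p_2)/p_1.
Discretionary income = 112 − 6·7.8 − 12·1.45 = 47.8; x_2* = 12 + 2/3·47.8/1.45 = 33.977.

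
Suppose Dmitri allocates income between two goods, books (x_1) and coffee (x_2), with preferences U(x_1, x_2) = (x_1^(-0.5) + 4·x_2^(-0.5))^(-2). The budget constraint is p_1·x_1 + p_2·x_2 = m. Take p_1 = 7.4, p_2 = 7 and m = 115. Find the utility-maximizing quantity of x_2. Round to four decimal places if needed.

From the CES first-order condition, (1/4)·(x_2/x_1)^(1.5) = p_1/p_2.
Hence x_2/x_1 = (4·p_1/p_2)^(1/(1.5)), i.e. raised to the 2/3 power.
With the ratio pinned down, the budget gives x_1* = m/(p_1 + p_2·(x_2/x_1)) and x_2* = (x_2/x_1)·x_1*.
Numerically x_2/x_1 = 2.614944, so x_1* = 115/(7.4 + 7·2.614944) = 4.4739 and x_2* = 2.614944·4.4739 = 11.699.

x_2* = 11.699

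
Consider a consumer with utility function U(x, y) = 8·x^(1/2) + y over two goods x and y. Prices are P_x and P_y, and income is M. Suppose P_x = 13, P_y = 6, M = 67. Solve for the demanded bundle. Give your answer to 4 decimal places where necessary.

MU_x = 4/√x, MU_y = 1. Tangency: 4/√x = P_x/P_y.
Thus x* = (4·P_y/P_x)² — independent of M — with the rest of income spent on y.
Plugging in: x* = (4·6/13)² = 3.4083, y* = 3.7821.

x* = 3.4083, y* = 3.7821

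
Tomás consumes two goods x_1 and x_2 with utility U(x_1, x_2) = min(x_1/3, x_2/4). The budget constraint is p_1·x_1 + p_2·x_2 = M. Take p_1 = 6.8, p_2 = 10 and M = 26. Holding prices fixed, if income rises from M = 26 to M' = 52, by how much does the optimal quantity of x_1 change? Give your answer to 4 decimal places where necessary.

Leontief preferences: the optimum is at the kink where x_1/3 = x_2/4, i.e. x_2 = (4/3)·x_1.
Budget: p_1·x_1 + p_2·(4/3)·x_1 = M, so (3·p_1 + 4·p_2)·x_1 = 3·M.
Demand: x_1*(p_1,p_2,M) = 3·M/(3·p_1 + 4·p_2), x_2* = 4·M/(3·p_1 + 4·p_2).
Here 3·6.8 + 4·10 = 60.4, giving x_1* = 1.2914.
At M' = 52: x_1* = 2.5828. Change: 2.5828 − 1.2914 = 1.2914.

Δx_1* = 1.2914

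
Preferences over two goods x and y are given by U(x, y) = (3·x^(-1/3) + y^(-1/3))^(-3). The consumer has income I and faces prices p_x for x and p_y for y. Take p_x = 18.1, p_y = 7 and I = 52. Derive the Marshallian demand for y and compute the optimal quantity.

From the CES first-order condition, 3·(y/x)^(4/3) = p_x/p_y.
Solve for the ratio: y/x = [(1/3)·p_x/p_y]^(0.75).
With the ratio pinned down, the budget gives x* = I/(p_x + p_y·(y/x)) and y* = (y/x)·x*.
Numerically y/x = 0.894529, so x* = 52/(18.1 + 7·0.894529) = 2.1345 and y* = 0.894529·2.1345 = 1.9094.

y* = 1.9094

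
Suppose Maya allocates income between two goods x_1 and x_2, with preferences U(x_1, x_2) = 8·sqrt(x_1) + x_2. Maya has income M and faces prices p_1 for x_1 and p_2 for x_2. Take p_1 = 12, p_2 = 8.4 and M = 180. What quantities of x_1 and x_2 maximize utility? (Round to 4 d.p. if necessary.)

x_1* = 7.84, x_2* = 10.2286

MU_x_1 = 4/√x_1, MU_x_2 = 1. Tangency: 4/√x_1 = p_1/p_2.
Solve: √x_1 = 4·p_2/p_1, so x_1*(p_1,p_2) = (4·p_2/p_1)², and x_2* = (M − p_1·x_1*)/p_2.
Plugging in: x_1* = (4·8.4/12)² = 7.84, x_2* = 10.2286.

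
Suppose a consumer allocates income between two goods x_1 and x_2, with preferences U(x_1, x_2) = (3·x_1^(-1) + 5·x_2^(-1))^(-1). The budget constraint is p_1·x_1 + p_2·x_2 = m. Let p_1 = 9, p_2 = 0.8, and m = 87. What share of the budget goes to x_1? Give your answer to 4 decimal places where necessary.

MU_x_1 ∝ 3·x_1^(-2), MU_x_2 ∝ 5·x_2^(-2), so MRS = (3/5)·(x_2/x_1)^(2) = p_1/p_2.
Hence x_2/x_1 = ((5/3)·p_1/p_2)^(1/(2)), i.e. raised to the 0.5 power.
Substitute x_2 = (x_2/x_1)·x_1 into the budget: x_1* = m/(p_1 + p_2·(x_2/x_1)).
Numerically x_2/x_1 = 4.330127, so x_1* = 87/(9 + 0.8·4.330127) = 6.98 and x_2* = 4.330127·6.98 = 30.2245.
Expenditure on x_1: 9·6.98 = 62.8204; share = 0.7221.

share on x_1 = 0.7221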